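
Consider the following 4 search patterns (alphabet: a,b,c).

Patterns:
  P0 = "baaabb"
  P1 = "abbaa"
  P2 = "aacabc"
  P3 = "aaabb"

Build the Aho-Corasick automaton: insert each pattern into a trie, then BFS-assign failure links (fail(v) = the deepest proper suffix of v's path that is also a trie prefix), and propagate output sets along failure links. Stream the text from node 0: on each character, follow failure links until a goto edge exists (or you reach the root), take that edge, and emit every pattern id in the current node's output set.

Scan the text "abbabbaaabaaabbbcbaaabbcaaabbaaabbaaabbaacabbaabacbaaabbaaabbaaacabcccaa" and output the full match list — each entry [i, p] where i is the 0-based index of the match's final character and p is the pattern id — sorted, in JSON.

Build automaton:
Trie (insert patterns):
  0='ε' goto a→7 b→1
  1='b' goto a→2
  2='ba' goto a→3
  3='baa' goto a→4
  4='baaa' goto b→5
  5='baaab' goto b→6
  6='baaabb' goto ·  ←P0
  7='a' goto a→12 b→8
  8='ab' goto b→9
  9='abb' goto a→10
  10='abba' goto a→11
  11='abbaa' goto ·  ←P1
  12='aa' goto a→17 c→13
  13='aac' goto a→14
  14='aaca' goto b→15
  15='aacab' goto c→16
  16='aacabc' goto ·  ←P2
  17='aaa' goto b→18
  18='aaab' goto b→19
  19='aaabb' goto ·  ←P3

BFS fail/out derivation:
  fail(1) 'b': from fail(0)=0 chase 'b': 0 ⇒ 0;  out=∅∪out(0)=∅
  fail(7) 'a': from fail(0)=0 chase 'a': 0 ⇒ 0;  out=∅∪out(0)=∅
  fail(2) 'ba': from fail(1)=0 chase 'a': 0 ⇒ 7;  out=∅∪out(7)=∅
  fail(8) 'ab': from fail(7)=0 chase 'b': 0 ⇒ 1;  out=∅∪out(1)=∅
  fail(12) 'aa': from fail(7)=0 chase 'a': 0 ⇒ 7;  out=∅∪out(7)=∅
  fail(3) 'baa': from fail(2)=7 chase 'a': 7 ⇒ 12;  out=∅∪out(12)=∅
  fail(9) 'abb': from fail(8)=1 chase 'b': 1→0 ⇒ 1;  out=∅∪out(1)=∅
  fail(13) 'aac': from fail(12)=7 chase 'c': 7→0 ⇒ 0;  out=∅∪out(0)=∅
  fail(17) 'aaa': from fail(12)=7 chase 'a': 7 ⇒ 12;  out=∅∪out(12)=∅
  fail(4) 'baaa': from fail(3)=12 chase 'a': 12 ⇒ 17;  out=∅∪out(17)=∅
  fail(10) 'abba': from fail(9)=1 chase 'a': 1 ⇒ 2;  out=∅∪out(2)=∅
  fail(14) 'aaca': from fail(13)=0 chase 'a': 0 ⇒ 7;  out=∅∪out(7)=∅
  fail(18) 'aaab': from fail(17)=12 chase 'b': 12→7 ⇒ 8;  out=∅∪out(8)=∅
  fail(5) 'baaab': from fail(4)=17 chase 'b': 17 ⇒ 18;  out=∅∪out(18)=∅
  fail(11) 'abbaa': from fail(10)=2 chase 'a': 2 ⇒ 3;  out={1}∪out(3)={1}
  fail(15) 'aacab': from fail(14)=7 chase 'b': 7 ⇒ 8;  out=∅∪out(8)=∅
  fail(19) 'aaabb': from fail(18)=8 chase 'b': 8 ⇒ 9;  out={3}∪out(9)={3}
  fail(6) 'baaabb': from fail(5)=18 chase 'b': 18 ⇒ 19;  out={0}∪out(19)={0,3}
  fail(16) 'aacabc': from fail(15)=8 chase 'c': 8→1→0 ⇒ 0;  out={2}∪out(0)={2}

Scan:
i=0 'a': node 0→7
i=1 'b': node 7→8
i=2 'b': node 8→9
i=3 'a': node 9→10
i=4 'b': node 10→8 (via fail)
i=5 'b': node 8→9
i=6 'a': node 9→10
i=7 'a': node 10→11  → match P1@[3:7]
i=8 'a': node 11→4 (via fail)
i=9 'b': node 4→5
i=10 'a': node 5→2 (via fail)
i=11 'a': node 2→3
i=12 'a': node 3→4
i=13 'b': node 4→5
i=14 'b': node 5→6  → match P0@[9:14],P3@[10:14]
i=15 'b': node 6→1 (via fail)
i=16 'c': node 1→0 (via fail)
i=17 'b': node 0→1
i=18 'a': node 1→2
i=19 'a': node 2→3
i=20 'a': node 3→4
i=21 'b': node 4→5
i=22 'b': node 5→6  → match P0@[17:22],P3@[18:22]
i=23 'c': node 6→0 (via fail)
i=24 'a': node 0→7
i=25 'a': node 7→12
i=26 'a': node 12→17
i=27 'b': node 17→18
i=28 'b': node 18→19  → match P3@[24:28]
i=29 'a': node 19→10 (via fail)
i=30 'a': node 10→11  → match P1@[26:30]
i=31 'a': node 11→4 (via fail)
i=32 'b': node 4→5
i=33 'b': node 5→6  → match P0@[28:33],P3@[29:33]
i=34 'a': node 6→10 (via fail)
i=35 'a': node 10→11  → match P1@[31:35]
i=36 'a': node 11→4 (via fail)
i=37 'b': node 4→5
i=38 'b': node 5→6  → match P0@[33:38],P3@[34:38]
i=39 'a': node 6→10 (via fail)
i=40 'a': node 10→11  → match P1@[36:40]
i=41 'c': node 11→13 (via fail)
i=42 'a': node 13→14
i=43 'b': node 14→15
i=44 'b': node 15→9 (via fail)
i=45 'a': node 9→10
i=46 'a': node 10→11  → match P1@[42:46]
i=47 'b': node 11→8 (via fail)
i=48 'a': node 8→2 (via fail)
i=49 'c': node 2→0 (via fail)
i=50 'b': node 0→1
i=51 'a': node 1→2
i=52 'a': node 2→3
i=53 'a': node 3→4
i=54 'b': node 4→5
i=55 'b': node 5→6  → match P0@[50:55],P3@[51:55]
i=56 'a': node 6→10 (via fail)
i=57 'a': node 10→11  → match P1@[53:57]
i=58 'a': node 11→4 (via fail)
i=59 'b': node 4→5
i=60 'b': node 5→6  → match P0@[55:60],P3@[56:60]
i=61 'a': node 6→10 (via fail)
i=62 'a': node 10→11  → match P1@[58:62]
i=63 'a': node 11→4 (via fail)
i=64 'c': node 4→13 (via fail)
i=65 'a': node 13→14
i=66 'b': node 14→15
i=67 'c': node 15→16  → match P2@[62:67]
i=68 'c': node 16→0 (via fail)
i=69 'c': node 0→0
i=70 'a': node 0→7
i=71 'a': node 7→12

Result: [[7,1],[14,0],[14,3],[22,0],[22,3],[28,3],[30,1],[33,0],[33,3],[35,1],[38,0],[38,3],[40,1],[46,1],[55,0],[55,3],[57,1],[60,0],[60,3],[62,1],[67,2]]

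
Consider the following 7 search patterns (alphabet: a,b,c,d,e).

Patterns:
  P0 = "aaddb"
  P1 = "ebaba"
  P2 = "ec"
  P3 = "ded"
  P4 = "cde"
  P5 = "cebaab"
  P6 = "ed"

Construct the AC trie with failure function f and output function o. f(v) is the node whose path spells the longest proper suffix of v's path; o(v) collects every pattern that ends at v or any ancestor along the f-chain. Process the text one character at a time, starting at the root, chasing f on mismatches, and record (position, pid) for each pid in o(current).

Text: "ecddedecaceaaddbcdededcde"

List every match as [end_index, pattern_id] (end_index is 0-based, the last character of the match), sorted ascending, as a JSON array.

Build:
Trie (insert patterns):
  0='ε' goto a→1 c→15 d→12 e→6
  1='a' goto a→2
  2='aa' goto d→3
  3='aad' goto d→4
  4='aadd' goto b→5
  5='aaddb' goto ·  ←P0
  6='e' goto b→7 c→11 d→23
  7='eb' goto a→8
  8='eba' goto b→9
  9='ebab' goto a→10
  10='ebaba' goto ·  ←P1
  11='ec' goto ·  ←P2
  12='d' goto e→13
  13='de' goto d→14
  14='ded' goto ·  ←P3
  15='c' goto d→16 e→18
  16='cd' goto e→17
  17='cde' goto ·  ←P4
  18='ce' goto b→19
  19='ceb' goto a→20
  20='ceba' goto a→21
  21='cebaa' goto b→22
  22='cebaab' goto ·  ←P5
  23='ed' goto ·  ←P6

Failure links (BFS by depth):
  n1('a'): parent n0 fail=0; on 'a' 0 → fail=0;  out ∅∪∅=∅
  n6('e'): parent n0 fail=0; on 'e' 0 → fail=0;  out ∅∪∅=∅
  n12('d'): parent n0 fail=0; on 'd' 0 → fail=0;  out ∅∪∅=∅
  n15('c'): parent n0 fail=0; on 'c' 0 → fail=0;  out ∅∪∅=∅
  n2('aa'): parent n1 fail=0; on 'a' 0 → fail=1;  out ∅∪∅=∅
  n7('eb'): parent n6 fail=0; on 'b' 0 → fail=0;  out ∅∪∅=∅
  n11('ec'): parent n6 fail=0; on 'c' 0 → fail=15;  out {2}∪∅={2}
  n13('de'): parent n12 fail=0; on 'e' 0 → fail=6;  out ∅∪∅=∅
  n16('cd'): parent n15 fail=0; on 'd' 0 → fail=12;  out ∅∪∅=∅
  n18('ce'): parent n15 fail=0; on 'e' 0 → fail=6;  out ∅∪∅=∅
  n23('ed'): parent n6 fail=0; on 'd' 0 → fail=12;  out {6}∪∅={6}
  n3('aad'): parent n2 fail=1; on 'd' 1→0 → fail=12;  out ∅∪∅=∅
  n8('eba'): parent n7 fail=0; on 'a' 0 → fail=1;  out ∅∪∅=∅
  n14('ded'): parent n13 fail=6; on 'd' 6 → fail=23;  out {3}∪{6}={3,6}
  n17('cde'): parent n16 fail=12; on 'e' 12 → fail=13;  out {4}∪∅={4}
  n19('ceb'): parent n18 fail=6; on 'b' 6 → fail=7;  out ∅∪∅=∅
  n4('aadd'): parent n3 fail=12; on 'd' 12→0 → fail=12;  out ∅∪∅=∅
  n9('ebab'): parent n8 fail=1; on 'b' 1→0 → fail=0;  out ∅∪∅=∅
  n20('ceba'): parent n19 fail=7; on 'a' 7 → fail=8;  out ∅∪∅=∅
  n5('aaddb'): parent n4 fail=12; on 'b' 12→0 → fail=0;  out {0}∪∅={0}
  n10('ebaba'): parent n9 fail=0; on 'a' 0 → fail=1;  out {1}∪∅={1}
  n21('cebaa'): parent n20 fail=8; on 'a' 8→1 → fail=2;  out ∅∪∅=∅
  n22('cebaab'): parent n21 fail=2; on 'b' 2→1→0 → fail=0;  out {5}∪∅={5}

Text stream:
pos 0 'e': at 6
pos 1 'c': at 11  → match P2@[0:1]
pos 2 'd': at 16 ·f
pos 3 'd': at 12 ·f
pos 4 'e': at 13
pos 5 'd': at 14  → match P3@[3:5],P6@[4:5]
pos 6 'e': at 13 ·f
pos 7 'c': at 11 ·f  → match P2@[6:7]
pos 8 'a': at 1 ·f
pos 9 'c': at 15 ·f
pos 10 'e': at 18
pos 11 'a': at 1 ·f
pos 12 'a': at 2
pos 13 'd': at 3
pos 14 'd': at 4
pos 15 'b': at 5  → match P0@[11:15]
pos 16 'c': at 15 ·f
pos 17 'd': at 16
pos 18 'e': at 17  → match P4@[16:18]
pos 19 'd': at 14 ·f  → match P3@[17:19],P6@[18:19]
pos 20 'e': at 13 ·f
pos 21 'd': at 14  → match P3@[19:21],P6@[20:21]
pos 22 'c': at 15 ·f
pos 23 'd': at 16
pos 24 'e': at 17  → match P4@[22:24]

Matches: [[1,2],[5,3],[5,6],[7,2],[15,0],[18,4],[19,3],[19,6],[21,3],[21,6],[24,4]]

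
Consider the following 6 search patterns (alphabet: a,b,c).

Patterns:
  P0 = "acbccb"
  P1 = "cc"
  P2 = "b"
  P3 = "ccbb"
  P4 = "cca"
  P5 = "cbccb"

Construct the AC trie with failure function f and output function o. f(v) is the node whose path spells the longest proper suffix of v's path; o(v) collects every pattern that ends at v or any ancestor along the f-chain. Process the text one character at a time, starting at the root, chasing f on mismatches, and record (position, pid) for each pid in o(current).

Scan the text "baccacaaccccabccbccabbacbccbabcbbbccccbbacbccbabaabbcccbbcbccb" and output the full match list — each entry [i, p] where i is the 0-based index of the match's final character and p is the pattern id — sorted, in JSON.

Construct AC machine:
Trie nodes:
  0='ε' goto a→1 b→9 c→7
  1='a' goto c→2
  2='ac' goto b→3
  3='acb' goto c→4
  4='acbc' goto c→5
  5='acbcc' goto b→6
  6='acbccb' goto ·  ←P0
  7='c' goto b→13 c→8
  8='cc' goto a→12 b→10  ←P1
  9='b' goto ·  ←P2
  10='ccb' goto b→11
  11='ccbb' goto ·  ←P3
  12='cca' goto ·  ←P4
  13='cb' goto c→14
  14='cbc' goto c→15
  15='cbcc' goto b→16
  16='cbccb' goto ·  ←P5

Failure links (BFS by depth):
  fail(1) 'a': from fail(0)=0 chase 'a': 0 ⇒ 0;  out=∅∪out(0)=∅
  fail(7) 'c': from fail(0)=0 chase 'c': 0 ⇒ 0;  out=∅∪out(0)=∅
  fail(9) 'b': from fail(0)=0 chase 'b': 0 ⇒ 0;  out={2}∪out(0)={2}
  fail(2) 'ac': from fail(1)=0 chase 'c': 0 ⇒ 7;  out=∅∪out(7)=∅
  fail(8) 'cc': from fail(7)=0 chase 'c': 0 ⇒ 7;  out={1}∪out(7)={1}
  fail(13) 'cb': from fail(7)=0 chase 'b': 0 ⇒ 9;  out=∅∪out(9)={2}
  fail(3) 'acb': from fail(2)=7 chase 'b': 7 ⇒ 13;  out=∅∪out(13)={2}
  fail(10) 'ccb': from fail(8)=7 chase 'b': 7 ⇒ 13;  out=∅∪out(13)={2}
  fail(12) 'cca': from fail(8)=7 chase 'a': 7→0 ⇒ 1;  out={4}∪out(1)={4}
  fail(14) 'cbc': from fail(13)=9 chase 'c': 9→0 ⇒ 7;  out=∅∪out(7)=∅
  fail(4) 'acbc': from fail(3)=13 chase 'c': 13 ⇒ 14;  out=∅∪out(14)=∅
  fail(11) 'ccbb': from fail(10)=13 chase 'b': 13→9→0 ⇒ 9;  out={3}∪out(9)={2,3}
  fail(15) 'cbcc': from fail(14)=7 chase 'c': 7 ⇒ 8;  out=∅∪out(8)={1}
  fail(5) 'acbcc': from fail(4)=14 chase 'c': 14 ⇒ 15;  out=∅∪out(15)={1}
  fail(16) 'cbccb': from fail(15)=8 chase 'b': 8 ⇒ 10;  out={5}∪out(10)={2,5}
  fail(6) 'acbccb': from fail(5)=15 chase 'b': 15 ⇒ 16;  out={0}∪out(16)={0,2,5}

Text stream:
pos 0 'b': at 9  ** P2@[0:0]
pos 1 'a': at 1 (fail-walked)
pos 2 'c': at 2
pos 3 'c': at 8 (fail-walked)  ** P1@[2:3]
pos 4 'a': at 12  ** P4@[2:4]
pos 5 'c': at 2 (fail-walked)
pos 6 'a': at 1 (fail-walked)
pos 7 'a': at 1 (fail-walked)
pos 8 'c': at 2
pos 9 'c': at 8 (fail-walked)  ** P1@[8:9]
pos 10 'c': at 8 (fail-walked)  ** P1@[9:10]
pos 11 'c': at 8 (fail-walked)  ** P1@[10:11]
pos 12 'a': at 12  ** P4@[10:12]
pos 13 'b': at 9 (fail-walked)  ** P2@[13:13]
pos 14 'c': at 7 (fail-walked)
pos 15 'c': at 8  ** P1@[14:15]
pos 16 'b': at 10  ** P2@[16:16]
pos 17 'c': at 14 (fail-walked)
pos 18 'c': at 15  ** P1@[17:18]
pos 19 'a': at 12 (fail-walked)  ** P4@[17:19]
pos 20 'b': at 9 (fail-walked)  ** P2@[20:20]
pos 21 'b': at 9 (fail-walked)  ** P2@[21:21]
pos 22 'a': at 1 (fail-walked)
pos 23 'c': at 2
pos 24 'b': at 3  ** P2@[24:24]
pos 25 'c': at 4
pos 26 'c': at 5  ** P1@[25:26]
pos 27 'b': at 6  ** P0@[22:27],P2@[27:27],P5@[23:27]
pos 28 'a': at 1 (fail-walked)
pos 29 'b': at 9 (fail-walked)  ** P2@[29:29]
pos 30 'c': at 7 (fail-walked)
pos 31 'b': at 13  ** P2@[31:31]
pos 32 'b': at 9 (fail-walked)  ** P2@[32:32]
pos 33 'b': at 9 (fail-walked)  ** P2@[33:33]
pos 34 'c': at 7 (fail-walked)
pos 35 'c': at 8  ** P1@[34:35]
pos 36 'c': at 8 (fail-walked)  ** P1@[35:36]
pos 37 'c': at 8 (fail-walked)  ** P1@[36:37]
pos 38 'b': at 10  ** P2@[38:38]
pos 39 'b': at 11  ** P2@[39:39],P3@[36:39]
pos 40 'a': at 1 (fail-walked)
pos 41 'c': at 2
pos 42 'b': at 3  ** P2@[42:42]
pos 43 'c': at 4
pos 44 'c': at 5  ** P1@[43:44]
pos 45 'b': at 6  ** P0@[40:45],P2@[45:45],P5@[41:45]
pos 46 'a': at 1 (fail-walked)
pos 47 'b': at 9 (fail-walked)  ** P2@[47:47]
pos 48 'a': at 1 (fail-walked)
pos 49 'a': at 1 (fail-walked)
pos 50 'b': at 9 (fail-walked)  ** P2@[50:50]
pos 51 'b': at 9 (fail-walked)  ** P2@[51:51]
pos 52 'c': at 7 (fail-walked)
pos 53 'c': at 8  ** P1@[52:53]
pos 54 'c': at 8 (fail-walked)  ** P1@[53:54]
pos 55 'b': at 10  ** P2@[55:55]
pos 56 'b': at 11  ** P2@[56:56],P3@[53:56]
pos 57 'c': at 7 (fail-walked)
pos 58 'b': at 13  ** P2@[58:58]
pos 59 'c': at 14
pos 60 'c': at 15  ** P1@[59:60]
pos 61 'b': at 16  ** P2@[61:61],P5@[57:61]

Matches: [[0,2],[3,1],[4,4],[9,1],[10,1],[11,1],[12,4],[13,2],[15,1],[16,2],[18,1],[19,4],[20,2],[21,2],[24,2],[26,1],[27,0],[27,2],[27,5],[29,2],[31,2],[32,2],[33,2],[35,1],[36,1],[37,1],[38,2],[39,2],[39,3],[42,2],[44,1],[45,0],[45,2],[45,5],[47,2],[50,2],[51,2],[53,1],[54,1],[55,2],[56,2],[56,3],[58,2],[60,1],[61,2],[61,5]]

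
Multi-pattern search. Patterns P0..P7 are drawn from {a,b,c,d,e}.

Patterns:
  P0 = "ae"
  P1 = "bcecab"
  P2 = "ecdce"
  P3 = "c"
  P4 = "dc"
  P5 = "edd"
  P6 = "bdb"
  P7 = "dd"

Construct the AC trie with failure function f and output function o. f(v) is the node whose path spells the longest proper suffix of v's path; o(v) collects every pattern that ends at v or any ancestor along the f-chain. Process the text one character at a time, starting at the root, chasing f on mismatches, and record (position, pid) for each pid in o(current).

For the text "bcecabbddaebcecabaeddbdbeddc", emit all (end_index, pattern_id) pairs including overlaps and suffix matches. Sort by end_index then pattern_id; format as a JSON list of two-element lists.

Build:
Trie (insert patterns):
  n0 'ε': a→1 b→3 c→14 d→15 e→9
  n1 'a': e→2
  n2 'ae': ·  [P0 ends]
  n3 'b': c→4 d→19
  n4 'bc': e→5
  n5 'bce': c→6
  n6 'bcec': a→7
  n7 'bceca': b→8
  n8 'bcecab': ·  [P1 ends]
  n9 'e': c→10 d→17
  n10 'ec': d→11
  n11 'ecd': c→12
  n12 'ecdc': e→13
  n13 'ecdce': ·  [P2 ends]
  n14 'c': ·  [P3 ends]
  n15 'd': c→16 d→21
  n16 'dc': ·  [P4 ends]
  n17 'ed': d→18
  n18 'edd': ·  [P5 ends]
  n19 'bd': b→20
  n20 'bdb': ·  [P6 ends]
  n21 'dd': ·  [P7 ends]

Failure links (BFS by depth):
  fail(1) 'a': from fail(0)=0 chase 'a': 0 ⇒ 0;  out=∅∪out(0)=∅
  fail(3) 'b': from fail(0)=0 chase 'b': 0 ⇒ 0;  out=∅∪out(0)=∅
  fail(9) 'e': from fail(0)=0 chase 'e': 0 ⇒ 0;  out=∅∪out(0)=∅
  fail(14) 'c': from fail(0)=0 chase 'c': 0 ⇒ 0;  out={3}∪out(0)={3}
  fail(15) 'd': from fail(0)=0 chase 'd': 0 ⇒ 0;  out=∅∪out(0)=∅
  fail(2) 'ae': from fail(1)=0 chase 'e': 0 ⇒ 9;  out={0}∪out(9)={0}
  fail(4) 'bc': from fail(3)=0 chase 'c': 0 ⇒ 14;  out=∅∪out(14)={3}
  fail(10) 'ec': from fail(9)=0 chase 'c': 0 ⇒ 14;  out=∅∪out(14)={3}
  fail(16) 'dc': from fail(15)=0 chase 'c': 0 ⇒ 14;  out={4}∪out(14)={3,4}
  fail(17) 'ed': from fail(9)=0 chase 'd': 0 ⇒ 15;  out=∅∪out(15)=∅
  fail(19) 'bd': from fail(3)=0 chase 'd': 0 ⇒ 15;  out=∅∪out(15)=∅
  fail(21) 'dd': from fail(15)=0 chase 'd': 0 ⇒ 15;  out={7}∪out(15)={7}
  fail(5) 'bce': from fail(4)=14 chase 'e': 14→0 ⇒ 9;  out=∅∪out(9)=∅
  fail(11) 'ecd': from fail(10)=14 chase 'd': 14→0 ⇒ 15;  out=∅∪out(15)=∅
  fail(18) 'edd': from fail(17)=15 chase 'd': 15 ⇒ 21;  out={5}∪out(21)={5,7}
  fail(20) 'bdb': from fail(19)=15 chase 'b': 15→0 ⇒ 3;  out={6}∪out(3)={6}
  fail(6) 'bcec': from fail(5)=9 chase 'c': 9 ⇒ 10;  out=∅∪out(10)={3}
  fail(12) 'ecdc': from fail(11)=15 chase 'c': 15 ⇒ 16;  out=∅∪out(16)={3,4}
  fail(7) 'bceca': from fail(6)=10 chase 'a': 10→14→0 ⇒ 1;  out=∅∪out(1)=∅
  fail(13) 'ecdce': from fail(12)=16 chase 'e': 16→14→0 ⇒ 9;  out={2}∪out(9)={2}
  fail(8) 'bcecab': from fail(7)=1 chase 'b': 1→0 ⇒ 3;  out={1}∪out(3)={1}

Run:
pos 0 'b': at 3
pos 1 'c': at 4  ** P3@[1:1]
pos 2 'e': at 5
pos 3 'c': at 6  ** P3@[3:3]
pos 4 'a': at 7
pos 5 'b': at 8  ** P1@[0:5]
pos 6 'b': at 3 (via fail)
pos 7 'd': at 19
pos 8 'd': at 21 (via fail)  ** P7@[7:8]
pos 9 'a': at 1 (via fail)
pos 10 'e': at 2  ** P0@[9:10]
pos 11 'b': at 3 (via fail)
pos 12 'c': at 4  ** P3@[12:12]
pos 13 'e': at 5
pos 14 'c': at 6  ** P3@[14:14]
pos 15 'a': at 7
pos 16 'b': at 8  ** P1@[11:16]
pos 17 'a': at 1 (via fail)
pos 18 'e': at 2  ** P0@[17:18]
pos 19 'd': at 17 (via fail)
pos 20 'd': at 18  ** P5@[18:20],P7@[19:20]
pos 21 'b': at 3 (via fail)
pos 22 'd': at 19
pos 23 'b': at 20  ** P6@[21:23]
pos 24 'e': at 9 (via fail)
pos 25 'd': at 17
pos 26 'd': at 18  ** P5@[24:26],P7@[25:26]
pos 27 'c': at 16 (via fail)  ** P3@[27:27],P4@[26:27]

All matches (sorted): [[1,3],[3,3],[5,1],[8,7],[10,0],[12,3],[14,3],[16,1],[18,0],[20,5],[20,7],[23,6],[26,5],[26,7],[27,3],[27,4]]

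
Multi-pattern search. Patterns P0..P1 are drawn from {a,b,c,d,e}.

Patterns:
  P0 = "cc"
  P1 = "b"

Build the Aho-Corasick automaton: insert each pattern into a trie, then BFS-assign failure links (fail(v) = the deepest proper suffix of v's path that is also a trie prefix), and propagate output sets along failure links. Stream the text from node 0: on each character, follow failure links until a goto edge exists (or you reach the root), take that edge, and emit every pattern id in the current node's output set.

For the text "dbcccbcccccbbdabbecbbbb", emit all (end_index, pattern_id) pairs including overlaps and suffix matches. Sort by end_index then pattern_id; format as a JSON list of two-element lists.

Construct AC machine:
Trie nodes:
  0='ε' goto b→3 c→1
  1='c' goto c→2
  2='cc' goto ·  ←P0
  3='b' goto ·  ←P1

BFS fail/out derivation:
  n1('c'): parent n0 fail=0; on 'c' 0 → fail=0;  out ∅∪∅=∅
  n3('b'): parent n0 fail=0; on 'b' 0 → fail=0;  out {1}∪∅={1}
  n2('cc'): parent n1 fail=0; on 'c' 0 → fail=1;  out {0}∪∅={0}

Text stream:
i=0 'd': node 0→0
i=1 'b': node 0→3  emit P1@[1:1]
i=2 'c': node 3→1 (fail-walked)
i=3 'c': node 1→2  emit P0@[2:3]
i=4 'c': node 2→2 (fail-walked)  emit P0@[3:4]
i=5 'b': node 2→3 (fail-walked)  emit P1@[5:5]
i=6 'c': node 3→1 (fail-walked)
i=7 'c': node 1→2  emit P0@[6:7]
i=8 'c': node 2→2 (fail-walked)  emit P0@[7:8]
i=9 'c': node 2→2 (fail-walked)  emit P0@[8:9]
i=10 'c': node 2→2 (fail-walked)  emit P0@[9:10]
i=11 'b': node 2→3 (fail-walked)  emit P1@[11:11]
i=12 'b': node 3→3 (fail-walked)  emit P1@[12:12]
i=13 'd': node 3→0 (fail-walked)
i=14 'a': node 0→0
i=15 'b': node 0→3  emit P1@[15:15]
i=16 'b': node 3→3 (fail-walked)  emit P1@[16:16]
i=17 'e': node 3→0 (fail-walked)
i=18 'c': node 0→1
i=19 'b': node 1→3 (fail-walked)  emit P1@[19:19]
i=20 'b': node 3→3 (fail-walked)  emit P1@[20:20]
i=21 'b': node 3→3 (fail-walked)  emit P1@[21:21]
i=22 'b': node 3→3 (fail-walked)  emit P1@[22:22]

All matches (sorted): [[1,1],[3,0],[4,0],[5,1],[7,0],[8,0],[9,0],[10,0],[11,1],[12,1],[15,1],[16,1],[19,1],[20,1],[21,1],[22,1]]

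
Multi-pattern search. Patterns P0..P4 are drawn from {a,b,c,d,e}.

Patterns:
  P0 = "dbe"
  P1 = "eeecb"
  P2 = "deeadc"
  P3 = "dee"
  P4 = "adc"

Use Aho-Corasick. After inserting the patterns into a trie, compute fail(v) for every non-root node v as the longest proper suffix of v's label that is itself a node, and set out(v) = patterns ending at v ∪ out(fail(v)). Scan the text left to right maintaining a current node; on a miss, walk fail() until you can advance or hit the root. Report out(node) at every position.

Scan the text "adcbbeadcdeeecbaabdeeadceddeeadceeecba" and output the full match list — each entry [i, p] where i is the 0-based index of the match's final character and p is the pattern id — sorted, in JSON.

Build:
Trie (insert patterns):
  n0 'ε': a→14 d→1 e→4
  n1 'd': b→2 e→9
  n2 'db': e→3
  n3 'dbe': ·  [P0 ends]
  n4 'e': e→5
  n5 'ee': e→6
  n6 'eee': c→7
  n7 'eeec': b→8
  n8 'eeecb': ·  [P1 ends]
  n9 'de': e→10
  n10 'dee': a→11  [P3 ends]
  n11 'deea': d→12
  n12 'deead': c→13
  n13 'deeadc': ·  [P2 ends]
  n14 'a': d→15
  n15 'ad': c→16
  n16 'adc': ·  [P4 ends]

BFS fail/out derivation:
  fail(1) 'd': from fail(0)=0 chase 'd': 0 ⇒ 0;  out=∅∪out(0)=∅
  fail(4) 'e': from fail(0)=0 chase 'e': 0 ⇒ 0;  out=∅∪out(0)=∅
  fail(14) 'a': from fail(0)=0 chase 'a': 0 ⇒ 0;  out=∅∪out(0)=∅
  fail(2) 'db': from fail(1)=0 chase 'b': 0 ⇒ 0;  out=∅∪out(0)=∅
  fail(5) 'ee': from fail(4)=0 chase 'e': 0 ⇒ 4;  out=∅∪out(4)=∅
  fail(9) 'de': from fail(1)=0 chase 'e': 0 ⇒ 4;  out=∅∪out(4)=∅
  fail(15) 'ad': from fail(14)=0 chase 'd': 0 ⇒ 1;  out=∅∪out(1)=∅
  fail(3) 'dbe': from fail(2)=0 chase 'e': 0 ⇒ 4;  out={0}∪out(4)={0}
  fail(6) 'eee': from fail(5)=4 chase 'e': 4 ⇒ 5;  out=∅∪out(5)=∅
  fail(10) 'dee': from fail(9)=4 chase 'e': 4 ⇒ 5;  out={3}∪out(5)={3}
  fail(16) 'adc': from fail(15)=1 chase 'c': 1→0 ⇒ 0;  out={4}∪out(0)={4}
  fail(7) 'eeec': from fail(6)=5 chase 'c': 5→4→0 ⇒ 0;  out=∅∪out(0)=∅
  fail(11) 'deea': from fail(10)=5 chase 'a': 5→4→0 ⇒ 14;  out=∅∪out(14)=∅
  fail(8) 'eeecb': from fail(7)=0 chase 'b': 0 ⇒ 0;  out={1}∪out(0)={1}
  fail(12) 'deead': from fail(11)=14 chase 'd': 14 ⇒ 15;  out=∅∪out(15)=∅
  fail(13) 'deeadc': from fail(12)=15 chase 'c': 15 ⇒ 16;  out={2}∪out(16)={2,4}

Run:
pos 0 'a': at 14
pos 1 'd': at 15
pos 2 'c': at 16  emit P4@[0:2]
pos 3 'b': at 0 (via fail)
pos 4 'b': at 0
pos 5 'e': at 4
pos 6 'a': at 14 (via fail)
pos 7 'd': at 15
pos 8 'c': at 16  emit P4@[6:8]
pos 9 'd': at 1 (via fail)
pos 10 'e': at 9
pos 11 'e': at 10  emit P3@[9:11]
pos 12 'e': at 6 (via fail)
pos 13 'c': at 7
pos 14 'b': at 8  emit P1@[10:14]
pos 15 'a': at 14 (via fail)
pos 16 'a': at 14 (via fail)
pos 17 'b': at 0 (via fail)
pos 18 'd': at 1
pos 19 'e': at 9
pos 20 'e': at 10  emit P3@[18:20]
pos 21 'a': at 11
pos 22 'd': at 12
pos 23 'c': at 13  emit P2@[18:23],P4@[21:23]
pos 24 'e': at 4 (via fail)
pos 25 'd': at 1 (via fail)
pos 26 'd': at 1 (via fail)
pos 27 'e': at 9
pos 28 'e': at 10  emit P3@[26:28]
pos 29 'a': at 11
pos 30 'd': at 12
pos 31 'c': at 13  emit P2@[26:31],P4@[29:31]
pos 32 'e': at 4 (via fail)
pos 33 'e': at 5
pos 34 'e': at 6
pos 35 'c': at 7
pos 36 'b': at 8  emit P1@[32:36]
pos 37 'a': at 14 (via fail)

Result: [[2,4],[8,4],[11,3],[14,1],[20,3],[23,2],[23,4],[28,3],[31,2],[31,4],[36,1]]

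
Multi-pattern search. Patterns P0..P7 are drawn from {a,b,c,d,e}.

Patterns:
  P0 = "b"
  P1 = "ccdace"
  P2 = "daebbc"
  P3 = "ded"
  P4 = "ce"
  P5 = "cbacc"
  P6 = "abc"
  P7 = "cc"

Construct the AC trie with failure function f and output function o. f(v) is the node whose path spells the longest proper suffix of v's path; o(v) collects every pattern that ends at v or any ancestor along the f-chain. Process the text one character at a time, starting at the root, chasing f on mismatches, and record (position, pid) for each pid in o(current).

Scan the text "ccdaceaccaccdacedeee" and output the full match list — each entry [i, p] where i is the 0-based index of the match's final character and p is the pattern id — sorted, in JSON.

Construct AC machine:
Trie nodes:
  0='ε' goto a→21 b→1 c→2 d→8
  1='b' goto ·  [P0 ends]
  2='c' goto b→17 c→3 e→16
  3='cc' goto d→4  [P7 ends]
  4='ccd' goto a→5
  5='ccda' goto c→6
  6='ccdac' goto e→7
  7='ccdace' goto ·  [P1 ends]
  8='d' goto a→9 e→14
  9='da' goto e→10
  10='dae' goto b→11
  11='daeb' goto b→12
  12='daebb' goto c→13
  13='daebbc' goto ·  [P2 ends]
  14='de' goto d→15
  15='ded' goto ·  [P3 ends]
  16='ce' goto ·  [P4 ends]
  17='cb' goto a→18
  18='cba' goto c→19
  19='cbac' goto c→20
  20='cbacc' goto ·  [P5 ends]
  21='a' goto b→22
  22='ab' goto c→23
  23='abc' goto ·  [P6 ends]

BFS fail/out derivation:
  n1('b'): parent n0 fail=0; on 'b' 0 → fail=0;  out {0}∪∅={0}
  n2('c'): parent n0 fail=0; on 'c' 0 → fail=0;  out ∅∪∅=∅
  n8('d'): parent n0 fail=0; on 'd' 0 → fail=0;  out ∅∪∅=∅
  n21('a'): parent n0 fail=0; on 'a' 0 → fail=0;  out ∅∪∅=∅
  n3('cc'): parent n2 fail=0; on 'c' 0 → fail=2;  out {7}∪∅={7}
  n9('da'): parent n8 fail=0; on 'a' 0 → fail=21;  out ∅∪∅=∅
  n14('de'): parent n8 fail=0; on 'e' 0 → fail=0;  out ∅∪∅=∅
  n16('ce'): parent n2 fail=0; on 'e' 0 → fail=0;  out {4}∪∅={4}
  n17('cb'): parent n2 fail=0; on 'b' 0 → fail=1;  out ∅∪{0}={0}
  n22('ab'): parent n21 fail=0; on 'b' 0 → fail=1;  out ∅∪{0}={0}
  n4('ccd'): parent n3 fail=2; on 'd' 2→0 → fail=8;  out ∅∪∅=∅
  n10('dae'): parent n9 fail=21; on 'e' 21→0 → fail=0;  out ∅∪∅=∅
  n15('ded'): parent n14 fail=0; on 'd' 0 → fail=8;  out {3}∪∅={3}
  n18('cba'): parent n17 fail=1; on 'a' 1→0 → fail=21;  out ∅∪∅=∅
  n23('abc'): parent n22 fail=1; on 'c' 1→0 → fail=2;  out {6}∪∅={6}
  n5('ccda'): parent n4 fail=8; on 'a' 8 → fail=9;  out ∅∪∅=∅
  n11('daeb'): parent n10 fail=0; on 'b' 0 → fail=1;  out ∅∪{0}={0}
  n19('cbac'): parent n18 fail=21; on 'c' 21→0 → fail=2;  out ∅∪∅=∅
  n6('ccdac'): parent n5 fail=9; on 'c' 9→21→0 → fail=2;  out ∅∪∅=∅
  n12('daebb'): parent n11 fail=1; on 'b' 1→0 → fail=1;  out ∅∪{0}={0}
  n20('cbacc'): parent n19 fail=2; on 'c' 2 → fail=3;  out {5}∪{7}={5,7}
  n7('ccdace'): parent n6 fail=2; on 'e' 2 → fail=16;  out {1}∪{4}={1,4}
  n13('daebbc'): parent n12 fail=1; on 'c' 1→0 → fail=2;  out {2}∪∅={2}

Scan:
i=0 'c': node 0→2
i=1 'c': node 2→3  emit P7@[0:1]
i=2 'd': node 3→4
i=3 'a': node 4→5
i=4 'c': node 5→6
i=5 'e': node 6→7  emit P1@[0:5],P4@[4:5]
i=6 'a': node 7→21 ·f
i=7 'c': node 21→2 ·f
i=8 'c': node 2→3  emit P7@[7:8]
i=9 'a': node 3→21 ·f
i=10 'c': node 21→2 ·f
i=11 'c': node 2→3  emit P7@[10:11]
i=12 'd': node 3→4
i=13 'a': node 4→5
i=14 'c': node 5→6
i=15 'e': node 6→7  emit P1@[10:15],P4@[14:15]
i=16 'd': node 7→8 ·f
i=17 'e': node 8→14
i=18 'e': node 14→0 ·f
i=19 'e': node 0→0

Matches: [[1,7],[5,1],[5,4],[8,7],[11,7],[15,1],[15,4]]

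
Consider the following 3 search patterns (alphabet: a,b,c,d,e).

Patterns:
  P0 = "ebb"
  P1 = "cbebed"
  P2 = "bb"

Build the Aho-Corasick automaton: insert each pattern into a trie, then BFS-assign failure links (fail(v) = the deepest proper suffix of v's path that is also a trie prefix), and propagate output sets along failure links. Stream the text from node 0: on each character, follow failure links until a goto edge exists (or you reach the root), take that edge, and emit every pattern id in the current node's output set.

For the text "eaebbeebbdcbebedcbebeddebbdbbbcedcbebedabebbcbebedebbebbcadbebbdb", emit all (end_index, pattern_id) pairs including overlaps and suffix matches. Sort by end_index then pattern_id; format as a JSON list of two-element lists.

Build automaton:
Trie nodes:
  0='ε' goto b→10 c→4 e→1
  1='e' goto b→2
  2='eb' goto b→3
  3='ebb' goto ·  ←P0
  4='c' goto b→5
  5='cb' goto e→6
  6='cbe' goto b→7
  7='cbeb' goto e→8
  8='cbebe' goto d→9
  9='cbebed' goto ·  ←P1
  10='b' goto b→11
  11='bb' goto ·  ←P2

BFS fail/out derivation:
  fail(1) 'e': from fail(0)=0 chase 'e': 0 ⇒ 0;  out=∅∪out(0)=∅
  fail(4) 'c': from fail(0)=0 chase 'c': 0 ⇒ 0;  out=∅∪out(0)=∅
  fail(10) 'b': from fail(0)=0 chase 'b': 0 ⇒ 0;  out=∅∪out(0)=∅
  fail(2) 'eb': from fail(1)=0 chase 'b': 0 ⇒ 10;  out=∅∪out(10)=∅
  fail(5) 'cb': from fail(4)=0 chase 'b': 0 ⇒ 10;  out=∅∪out(10)=∅
  fail(11) 'bb': from fail(10)=0 chase 'b': 0 ⇒ 10;  out={2}∪out(10)={2}
  fail(3) 'ebb': from fail(2)=10 chase 'b': 10 ⇒ 11;  out={0}∪out(11)={0,2}
  fail(6) 'cbe': from fail(5)=10 chase 'e': 10→0 ⇒ 1;  out=∅∪out(1)=∅
  fail(7) 'cbeb': from fail(6)=1 chase 'b': 1 ⇒ 2;  out=∅∪out(2)=∅
  fail(8) 'cbebe': from fail(7)=2 chase 'e': 2→10→0 ⇒ 1;  out=∅∪out(1)=∅
  fail(9) 'cbebed': from fail(8)=1 chase 'd': 1→0 ⇒ 0;  out={1}∪out(0)={1}

Scan:
pos 0 'e': at 1
pos 1 'a': at 0 (fail-walked)
pos 2 'e': at 1
pos 3 'b': at 2
pos 4 'b': at 3  emit P0@[2:4],P2@[3:4]
pos 5 'e': at 1 (fail-walked)
pos 6 'e': at 1 (fail-walked)
pos 7 'b': at 2
pos 8 'b': at 3  emit P0@[6:8],P2@[7:8]
pos 9 'd': at 0 (fail-walked)
pos 10 'c': at 4
pos 11 'b': at 5
pos 12 'e': at 6
pos 13 'b': at 7
pos 14 'e': at 8
pos 15 'd': at 9  emit P1@[10:15]
pos 16 'c': at 4 (fail-walked)
pos 17 'b': at 5
pos 18 'e': at 6
pos 19 'b': at 7
pos 20 'e': at 8
pos 21 'd': at 9  emit P1@[16:21]
pos 22 'd': at 0 (fail-walked)
pos 23 'e': at 1
pos 24 'b': at 2
pos 25 'b': at 3  emit P0@[23:25],P2@[24:25]
pos 26 'd': at 0 (fail-walked)
pos 27 'b': at 10
pos 28 'b': at 11  emit P2@[27:28]
pos 29 'b': at 11 (fail-walked)  emit P2@[28:29]
pos 30 'c': at 4 (fail-walked)
pos 31 'e': at 1 (fail-walked)
pos 32 'd': at 0 (fail-walked)
pos 33 'c': at 4
pos 34 'b': at 5
pos 35 'e': at 6
pos 36 'b': at 7
pos 37 'e': at 8
pos 38 'd': at 9  emit P1@[33:38]
pos 39 'a': at 0 (fail-walked)
pos 40 'b': at 10
pos 41 'e': at 1 (fail-walked)
pos 42 'b': at 2
pos 43 'b': at 3  emit P0@[41:43],P2@[42:43]
pos 44 'c': at 4 (fail-walked)
pos 45 'b': at 5
pos 46 'e': at 6
pos 47 'b': at 7
pos 48 'e': at 8
pos 49 'd': at 9  emit P1@[44:49]
pos 50 'e': at 1 (fail-walked)
pos 51 'b': at 2
pos 52 'b': at 3  emit P0@[50:52],P2@[51:52]
pos 53 'e': at 1 (fail-walked)
pos 54 'b': at 2
pos 55 'b': at 3  emit P0@[53:55],P2@[54:55]
pos 56 'c': at 4 (fail-walked)
pos 57 'a': at 0 (fail-walked)
pos 58 'd': at 0
pos 59 'b': at 10
pos 60 'e': at 1 (fail-walked)
pos 61 'b': at 2
pos 62 'b': at 3  emit P0@[60:62],P2@[61:62]
pos 63 'd': at 0 (fail-walked)
pos 64 'b': at 10

All matches (sorted): [[4,0],[4,2],[8,0],[8,2],[15,1],[21,1],[25,0],[25,2],[28,2],[29,2],[38,1],[43,0],[43,2],[49,1],[52,0],[52,2],[55,0],[55,2],[62,0],[62,2]]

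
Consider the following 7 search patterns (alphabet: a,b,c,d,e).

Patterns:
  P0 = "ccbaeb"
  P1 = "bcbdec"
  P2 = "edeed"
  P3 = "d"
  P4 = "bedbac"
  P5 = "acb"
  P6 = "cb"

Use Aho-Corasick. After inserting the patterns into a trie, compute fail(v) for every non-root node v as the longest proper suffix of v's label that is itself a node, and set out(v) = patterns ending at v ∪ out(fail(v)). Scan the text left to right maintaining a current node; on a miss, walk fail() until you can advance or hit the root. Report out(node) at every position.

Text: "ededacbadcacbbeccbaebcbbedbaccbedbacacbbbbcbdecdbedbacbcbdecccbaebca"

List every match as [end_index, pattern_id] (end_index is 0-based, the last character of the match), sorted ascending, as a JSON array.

Construct AC machine:
Trie nodes:
  0='ε' goto a→24 b→7 c→1 d→18 e→13
  1='c' goto b→27 c→2
  2='cc' goto b→3
  3='ccb' goto a→4
  4='ccba' goto e→5
  5='ccbae' goto b→6
  6='ccbaeb' goto ·  [P0 ends]
  7='b' goto c→8 e→19
  8='bc' goto b→9
  9='bcb' goto d→10
  10='bcbd' goto e→11
  11='bcbde' goto c→12
  12='bcbdec' goto ·  [P1 ends]
  13='e' goto d→14
  14='ed' goto e→15
  15='ede' goto e→16
  16='edee' goto d→17
  17='edeed' goto ·  [P2 ends]
  18='d' goto ·  [P3 ends]
  19='be' goto d→20
  20='bed' goto b→21
  21='bedb' goto a→22
  22='bedba' goto c→23
  23='bedbac' goto ·  [P4 ends]
  24='a' goto c→25
  25='ac' goto b→26
  26='acb' goto ·  [P5 ends]
  27='cb' goto ·  [P6 ends]

BFS fail/out derivation:
  n1('c'): parent n0 fail=0; on 'c' 0 → fail=0;  out ∅∪∅=∅
  n7('b'): parent n0 fail=0; on 'b' 0 → fail=0;  out ∅∪∅=∅
  n13('e'): parent n0 fail=0; on 'e' 0 → fail=0;  out ∅∪∅=∅
  n18('d'): parent n0 fail=0; on 'd' 0 → fail=0;  out {3}∪∅={3}
  n24('a'): parent n0 fail=0; on 'a' 0 → fail=0;  out ∅∪∅=∅
  n2('cc'): parent n1 fail=0; on 'c' 0 → fail=1;  out ∅∪∅=∅
  n8('bc'): parent n7 fail=0; on 'c' 0 → fail=1;  out ∅∪∅=∅
  n14('ed'): parent n13 fail=0; on 'd' 0 → fail=18;  out ∅∪{3}={3}
  n19('be'): parent n7 fail=0; on 'e' 0 → fail=13;  out ∅∪∅=∅
  n25('ac'): parent n24 fail=0; on 'c' 0 → fail=1;  out ∅∪∅=∅
  n27('cb'): parent n1 fail=0; on 'b' 0 → fail=7;  out {6}∪∅={6}
  n3('ccb'): parent n2 fail=1; on 'b' 1 → fail=27;  out ∅∪{6}={6}
  n9('bcb'): parent n8 fail=1; on 'b' 1 → fail=27;  out ∅∪{6}={6}
  n15('ede'): parent n14 fail=18; on 'e' 18→0 → fail=13;  out ∅∪∅=∅
  n20('bed'): parent n19 fail=13; on 'd' 13 → fail=14;  out ∅∪{3}={3}
  n26('acb'): parent n25 fail=1; on 'b' 1 → fail=27;  out {5}∪{6}={5,6}
  n4('ccba'): parent n3 fail=27; on 'a' 27→7→0 → fail=24;  out ∅∪∅=∅
  n10('bcbd'): parent n9 fail=27; on 'd' 27→7→0 → fail=18;  out ∅∪{3}={3}
  n16('edee'): parent n15 fail=13; on 'e' 13→0 → fail=13;  out ∅∪∅=∅
  n21('bedb'): parent n20 fail=14; on 'b' 14→18→0 → fail=7;  out ∅∪∅=∅
  n5('ccbae'): parent n4 fail=24; on 'e' 24→0 → fail=13;  out ∅∪∅=∅
  n11('bcbde'): parent n10 fail=18; on 'e' 18→0 → fail=13;  out ∅∪∅=∅
  n17('edeed'): parent n16 fail=13; on 'd' 13 → fail=14;  out {2}∪{3}={2,3}
  n22('bedba'): parent n21 fail=7; on 'a' 7→0 → fail=24;  out ∅∪∅=∅
  n6('ccbaeb'): parent n5 fail=13; on 'b' 13→0 → fail=7;  out {0}∪∅={0}
  n12('bcbdec'): parent n11 fail=13; on 'c' 13→0 → fail=1;  out {1}∪∅={1}
  n23('bedbac'): parent n22 fail=24; on 'c' 24 → fail=25;  out {4}∪∅={4}

Run:
pos 0 'e': at 13
pos 1 'd': at 14  → match P3@[1:1]
pos 2 'e': at 15
pos 3 'd': at 14 (fail-walked)  → match P3@[3:3]
pos 4 'a': at 24 (fail-walked)
pos 5 'c': at 25
pos 6 'b': at 26  → match P5@[4:6],P6@[5:6]
pos 7 'a': at 24 (fail-walked)
pos 8 'd': at 18 (fail-walked)  → match P3@[8:8]
pos 9 'c': at 1 (fail-walked)
pos 10 'a': at 24 (fail-walked)
pos 11 'c': at 25
pos 12 'b': at 26  → match P5@[10:12],P6@[11:12]
pos 13 'b': at 7 (fail-walked)
pos 14 'e': at 19
pos 15 'c': at 1 (fail-walked)
pos 16 'c': at 2
pos 17 'b': at 3  → match P6@[16:17]
pos 18 'a': at 4
pos 19 'e': at 5
pos 20 'b': at 6  → match P0@[15:20]
pos 21 'c': at 8 (fail-walked)
pos 22 'b': at 9  → match P6@[21:22]
pos 23 'b': at 7 (fail-walked)
pos 24 'e': at 19
pos 25 'd': at 20  → match P3@[25:25]
pos 26 'b': at 21
pos 27 'a': at 22
pos 28 'c': at 23  → match P4@[23:28]
pos 29 'c': at 2 (fail-walked)
pos 30 'b': at 3  → match P6@[29:30]
pos 31 'e': at 19 (fail-walked)
pos 32 'd': at 20  → match P3@[32:32]
pos 33 'b': at 21
pos 34 'a': at 22
pos 35 'c': at 23  → match P4@[30:35]
pos 36 'a': at 24 (fail-walked)
pos 37 'c': at 25
pos 38 'b': at 26  → match P5@[36:38],P6@[37:38]
pos 39 'b': at 7 (fail-walked)
pos 40 'b': at 7 (fail-walked)
pos 41 'b': at 7 (fail-walked)
pos 42 'c': at 8
pos 43 'b': at 9  → match P6@[42:43]
pos 44 'd': at 10  → match P3@[44:44]
pos 45 'e': at 11
pos 46 'c': at 12  → match P1@[41:46]
pos 47 'd': at 18 (fail-walked)  → match P3@[47:47]
pos 48 'b': at 7 (fail-walked)
pos 49 'e': at 19
pos 50 'd': at 20  → match P3@[50:50]
pos 51 'b': at 21
pos 52 'a': at 22
pos 53 'c': at 23  → match P4@[48:53]
pos 54 'b': at 26 (fail-walked)  → match P5@[52:54],P6@[53:54]
pos 55 'c': at 8 (fail-walked)
pos 56 'b': at 9  → match P6@[55:56]
pos 57 'd': at 10  → match P3@[57:57]
pos 58 'e': at 11
pos 59 'c': at 12  → match P1@[54:59]
pos 60 'c': at 2 (fail-walked)
pos 61 'c': at 2 (fail-walked)
pos 62 'b': at 3  → match P6@[61:62]
pos 63 'a': at 4
pos 64 'e': at 5
pos 65 'b': at 6  → match P0@[60:65]
pos 66 'c': at 8 (fail-walked)
pos 67 'a': at 24 (fail-walked)

Matches: [[1,3],[3,3],[6,5],[6,6],[8,3],[12,5],[12,6],[17,6],[20,0],[22,6],[25,3],[28,4],[30,6],[32,3],[35,4],[38,5],[38,6],[43,6],[44,3],[46,1],[47,3],[50,3],[53,4],[54,5],[54,6],[56,6],[57,3],[59,1],[62,6],[65,0]]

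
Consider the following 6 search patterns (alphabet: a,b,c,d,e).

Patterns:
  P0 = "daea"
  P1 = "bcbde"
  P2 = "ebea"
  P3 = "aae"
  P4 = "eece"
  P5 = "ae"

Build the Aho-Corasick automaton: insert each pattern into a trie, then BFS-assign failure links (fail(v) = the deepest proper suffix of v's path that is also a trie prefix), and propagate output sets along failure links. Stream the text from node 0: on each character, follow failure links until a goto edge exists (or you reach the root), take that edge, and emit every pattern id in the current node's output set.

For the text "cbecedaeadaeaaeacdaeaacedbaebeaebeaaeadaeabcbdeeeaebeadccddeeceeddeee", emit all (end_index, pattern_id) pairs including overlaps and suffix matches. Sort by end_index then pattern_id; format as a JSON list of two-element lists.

Construct AC machine:
Trie (insert patterns):
  0='ε' goto a→14 b→5 d→1 e→10
  1='d' goto a→2
  2='da' goto e→3
  3='dae' goto a→4
  4='daea' goto ·  ←P0
  5='b' goto c→6
  6='bc' goto b→7
  7='bcb' goto d→8
  8='bcbd' goto e→9
  9='bcbde' goto ·  ←P1
  10='e' goto b→11 e→17
  11='eb' goto e→12
  12='ebe' goto a→13
  13='ebea' goto ·  ←P2
  14='a' goto a→15 e→20
  15='aa' goto e→16
  16='aae' goto ·  ←P3
  17='ee' goto c→18
  18='eec' goto e→19
  19='eece' goto ·  ←P4
  20='ae' goto ·  ←P5

Failure links (BFS by depth):
  fail(1) 'd': from fail(0)=0 chase 'd': 0 ⇒ 0;  out=∅∪out(0)=∅
  fail(5) 'b': from fail(0)=0 chase 'b': 0 ⇒ 0;  out=∅∪out(0)=∅
  fail(10) 'e': from fail(0)=0 chase 'e': 0 ⇒ 0;  out=∅∪out(0)=∅
  fail(14) 'a': from fail(0)=0 chase 'a': 0 ⇒ 0;  out=∅∪out(0)=∅
  fail(2) 'da': from fail(1)=0 chase 'a': 0 ⇒ 14;  out=∅∪out(14)=∅
  fail(6) 'bc': from fail(5)=0 chase 'c': 0 ⇒ 0;  out=∅∪out(0)=∅
  fail(11) 'eb': from fail(10)=0 chase 'b': 0 ⇒ 5;  out=∅∪out(5)=∅
  fail(15) 'aa': from fail(14)=0 chase 'a': 0 ⇒ 14;  out=∅∪out(14)=∅
  fail(17) 'ee': from fail(10)=0 chase 'e': 0 ⇒ 10;  out=∅∪out(10)=∅
  fail(20) 'ae': from fail(14)=0 chase 'e': 0 ⇒ 10;  out={5}∪out(10)={5}
  fail(3) 'dae': from fail(2)=14 chase 'e': 14 ⇒ 20;  out=∅∪out(20)={5}
  fail(7) 'bcb': from fail(6)=0 chase 'b': 0 ⇒ 5;  out=∅∪out(5)=∅
  fail(12) 'ebe': from fail(11)=5 chase 'e': 5→0 ⇒ 10;  out=∅∪out(10)=∅
  fail(16) 'aae': from fail(15)=14 chase 'e': 14 ⇒ 20;  out={3}∪out(20)={3,5}
  fail(18) 'eec': from fail(17)=10 chase 'c': 10→0 ⇒ 0;  out=∅∪out(0)=∅
  fail(4) 'daea': from fail(3)=20 chase 'a': 20→10→0 ⇒ 14;  out={0}∪out(14)={0}
  fail(8) 'bcbd': from fail(7)=5 chase 'd': 5→0 ⇒ 1;  out=∅∪out(1)=∅
  fail(13) 'ebea': from fail(12)=10 chase 'a': 10→0 ⇒ 14;  out={2}∪out(14)={2}
  fail(19) 'eece': from fail(18)=0 chase 'e': 0 ⇒ 10;  out={4}∪out(10)={4}
  fail(9) 'bcbde': from fail(8)=1 chase 'e': 1→0 ⇒ 10;  out={1}∪out(10)={1}

Run:
pos 0 'c': at 0
pos 1 'b': at 5
pos 2 'e': at 10 (fail-walked)
pos 3 'c': at 0 (fail-walked)
pos 4 'e': at 10
pos 5 'd': at 1 (fail-walked)
pos 6 'a': at 2
pos 7 'e': at 3  emit P5@[6:7]
pos 8 'a': at 4  emit P0@[5:8]
pos 9 'd': at 1 (fail-walked)
pos 10 'a': at 2
pos 11 'e': at 3  emit P5@[10:11]
pos 12 'a': at 4  emit P0@[9:12]
pos 13 'a': at 15 (fail-walked)
pos 14 'e': at 16  emit P3@[12:14],P5@[13:14]
pos 15 'a': at 14 (fail-walked)
pos 16 'c': at 0 (fail-walked)
pos 17 'd': at 1
pos 18 'a': at 2
pos 19 'e': at 3  emit P5@[18:19]
pos 20 'a': at 4  emit P0@[17:20]
pos 21 'a': at 15 (fail-walked)
pos 22 'c': at 0 (fail-walked)
pos 23 'e': at 10
pos 24 'd': at 1 (fail-walked)
pos 25 'b': at 5 (fail-walked)
pos 26 'a': at 14 (fail-walked)
pos 27 'e': at 20  emit P5@[26:27]
pos 28 'b': at 11 (fail-walked)
pos 29 'e': at 12
pos 30 'a': at 13  emit P2@[27:30]
pos 31 'e': at 20 (fail-walked)  emit P5@[30:31]
pos 32 'b': at 11 (fail-walked)
pos 33 'e': at 12
pos 34 'a': at 13  emit P2@[31:34]
pos 35 'a': at 15 (fail-walked)
pos 36 'e': at 16  emit P3@[34:36],P5@[35:36]
pos 37 'a': at 14 (fail-walked)
pos 38 'd': at 1 (fail-walked)
pos 39 'a': at 2
pos 40 'e': at 3  emit P5@[39:40]
pos 41 'a': at 4  emit P0@[38:41]
pos 42 'b': at 5 (fail-walked)
pos 43 'c': at 6
pos 44 'b': at 7
pos 45 'd': at 8
pos 46 'e': at 9  emit P1@[42:46]
pos 47 'e': at 17 (fail-walked)
pos 48 'e': at 17 (fail-walked)
pos 49 'a': at 14 (fail-walked)
pos 50 'e': at 20  emit P5@[49:50]
pos 51 'b': at 11 (fail-walked)
pos 52 'e': at 12
pos 53 'a': at 13  emit P2@[50:53]
pos 54 'd': at 1 (fail-walked)
pos 55 'c': at 0 (fail-walked)
pos 56 'c': at 0
pos 57 'd': at 1
pos 58 'd': at 1 (fail-walked)
pos 59 'e': at 10 (fail-walked)
pos 60 'e': at 17
pos 61 'c': at 18
pos 62 'e': at 19  emit P4@[59:62]
pos 63 'e': at 17 (fail-walked)
pos 64 'd': at 1 (fail-walked)
pos 65 'd': at 1 (fail-walked)
pos 66 'e': at 10 (fail-walked)
pos 67 'e': at 17
pos 68 'e': at 17 (fail-walked)

Matches: [[7,5],[8,0],[11,5],[12,0],[14,3],[14,5],[19,5],[20,0],[27,5],[30,2],[31,5],[34,2],[36,3],[36,5],[40,5],[41,0],[46,1],[50,5],[53,2],[62,4]]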